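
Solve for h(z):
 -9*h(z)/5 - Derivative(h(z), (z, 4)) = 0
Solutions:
 h(z) = (C1*sin(5^(3/4)*sqrt(6)*z/10) + C2*cos(5^(3/4)*sqrt(6)*z/10))*exp(-5^(3/4)*sqrt(6)*z/10) + (C3*sin(5^(3/4)*sqrt(6)*z/10) + C4*cos(5^(3/4)*sqrt(6)*z/10))*exp(5^(3/4)*sqrt(6)*z/10)


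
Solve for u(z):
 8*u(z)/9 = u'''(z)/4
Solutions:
 u(z) = C3*exp(2*2^(2/3)*3^(1/3)*z/3) + (C1*sin(2^(2/3)*3^(5/6)*z/3) + C2*cos(2^(2/3)*3^(5/6)*z/3))*exp(-2^(2/3)*3^(1/3)*z/3)


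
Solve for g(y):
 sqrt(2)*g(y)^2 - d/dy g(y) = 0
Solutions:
 g(y) = -1/(C1 + sqrt(2)*y)


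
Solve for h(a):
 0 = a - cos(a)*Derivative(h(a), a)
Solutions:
 h(a) = C1 + Integral(a/cos(a), a)


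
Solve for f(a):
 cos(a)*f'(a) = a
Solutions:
 f(a) = C1 + Integral(a/cos(a), a)


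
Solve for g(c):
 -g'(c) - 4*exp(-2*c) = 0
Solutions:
 g(c) = C1 + 2*exp(-2*c)


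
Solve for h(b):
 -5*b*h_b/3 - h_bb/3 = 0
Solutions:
 h(b) = C1 + C2*erf(sqrt(10)*b/2)


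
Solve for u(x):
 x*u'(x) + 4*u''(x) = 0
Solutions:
 u(x) = C1 + C2*erf(sqrt(2)*x/4)


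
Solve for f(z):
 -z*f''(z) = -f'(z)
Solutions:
 f(z) = C1 + C2*z^2


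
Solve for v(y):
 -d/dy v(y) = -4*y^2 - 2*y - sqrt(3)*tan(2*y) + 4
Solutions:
 v(y) = C1 + 4*y^3/3 + y^2 - 4*y - sqrt(3)*log(cos(2*y))/2


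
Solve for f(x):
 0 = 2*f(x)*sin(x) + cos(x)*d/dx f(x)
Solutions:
 f(x) = C1*cos(x)^2


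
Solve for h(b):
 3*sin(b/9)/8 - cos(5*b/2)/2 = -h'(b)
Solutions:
 h(b) = C1 + sin(5*b/2)/5 + 27*cos(b/9)/8


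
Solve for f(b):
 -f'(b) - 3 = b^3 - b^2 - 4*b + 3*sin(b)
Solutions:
 f(b) = C1 - b^4/4 + b^3/3 + 2*b^2 - 3*b + 3*cos(b)


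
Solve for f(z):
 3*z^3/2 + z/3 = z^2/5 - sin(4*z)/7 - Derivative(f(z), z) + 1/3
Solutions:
 f(z) = C1 - 3*z^4/8 + z^3/15 - z^2/6 + z/3 + cos(4*z)/28


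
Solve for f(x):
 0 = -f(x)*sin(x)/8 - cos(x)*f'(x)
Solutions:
 f(x) = C1*cos(x)^(1/8)


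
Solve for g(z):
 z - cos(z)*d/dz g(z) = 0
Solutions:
 g(z) = C1 + Integral(z/cos(z), z)


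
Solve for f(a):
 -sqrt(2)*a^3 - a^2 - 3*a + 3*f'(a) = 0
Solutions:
 f(a) = C1 + sqrt(2)*a^4/12 + a^3/9 + a^2/2


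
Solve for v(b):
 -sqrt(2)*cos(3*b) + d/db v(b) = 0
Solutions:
 v(b) = C1 + sqrt(2)*sin(3*b)/3


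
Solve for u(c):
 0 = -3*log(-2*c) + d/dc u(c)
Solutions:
 u(c) = C1 + 3*c*log(-c) + 3*c*(-1 + log(2))


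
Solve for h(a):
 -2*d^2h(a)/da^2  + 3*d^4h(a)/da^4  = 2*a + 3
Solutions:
 h(a) = C1 + C2*a + C3*exp(-sqrt(6)*a/3) + C4*exp(sqrt(6)*a/3) - a^3/6 - 3*a^2/4


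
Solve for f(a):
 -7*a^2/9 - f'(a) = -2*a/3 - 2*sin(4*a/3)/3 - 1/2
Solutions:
 f(a) = C1 - 7*a^3/27 + a^2/3 + a/2 - cos(4*a/3)/2


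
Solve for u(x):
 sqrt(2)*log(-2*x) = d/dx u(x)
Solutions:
 u(x) = C1 + sqrt(2)*x*log(-x) + sqrt(2)*x*(-1 + log(2))


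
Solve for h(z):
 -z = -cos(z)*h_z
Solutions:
 h(z) = C1 + Integral(z/cos(z), z)


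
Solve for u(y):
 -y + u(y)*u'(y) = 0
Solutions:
 u(y) = -sqrt(C1 + y^2)
 u(y) = sqrt(C1 + y^2)


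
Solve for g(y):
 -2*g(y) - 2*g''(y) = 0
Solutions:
 g(y) = C1*sin(y) + C2*cos(y)


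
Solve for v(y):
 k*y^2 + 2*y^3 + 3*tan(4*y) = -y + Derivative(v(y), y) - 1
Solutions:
 v(y) = C1 + k*y^3/3 + y^4/2 + y^2/2 + y - 3*log(cos(4*y))/4


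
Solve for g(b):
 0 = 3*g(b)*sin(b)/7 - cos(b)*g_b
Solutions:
 g(b) = C1/cos(b)^(3/7)


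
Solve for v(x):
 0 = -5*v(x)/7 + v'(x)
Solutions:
 v(x) = C1*exp(5*x/7)


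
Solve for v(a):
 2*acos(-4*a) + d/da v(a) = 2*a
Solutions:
 v(a) = C1 + a^2 - 2*a*acos(-4*a) - sqrt(1 - 16*a^2)/2


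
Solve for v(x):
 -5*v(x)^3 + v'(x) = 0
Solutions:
 v(x) = -sqrt(2)*sqrt(-1/(C1 + 5*x))/2
 v(x) = sqrt(2)*sqrt(-1/(C1 + 5*x))/2


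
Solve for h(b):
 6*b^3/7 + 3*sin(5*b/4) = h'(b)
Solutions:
 h(b) = C1 + 3*b^4/14 - 12*cos(5*b/4)/5


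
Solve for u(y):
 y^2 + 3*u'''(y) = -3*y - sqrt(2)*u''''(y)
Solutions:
 u(y) = C1 + C2*y + C3*y^2 + C4*exp(-3*sqrt(2)*y/2) - y^5/180 + y^4*(-9 + 2*sqrt(2))/216 + y^3*(-4 + 9*sqrt(2))/162


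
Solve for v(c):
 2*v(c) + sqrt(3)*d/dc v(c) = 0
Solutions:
 v(c) = C1*exp(-2*sqrt(3)*c/3)


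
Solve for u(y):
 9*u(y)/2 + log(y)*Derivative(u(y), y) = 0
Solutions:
 u(y) = C1*exp(-9*li(y)/2)


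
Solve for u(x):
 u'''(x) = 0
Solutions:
 u(x) = C1 + C2*x + C3*x^2


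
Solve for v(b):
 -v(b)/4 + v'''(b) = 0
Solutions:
 v(b) = C3*exp(2^(1/3)*b/2) + (C1*sin(2^(1/3)*sqrt(3)*b/4) + C2*cos(2^(1/3)*sqrt(3)*b/4))*exp(-2^(1/3)*b/4)


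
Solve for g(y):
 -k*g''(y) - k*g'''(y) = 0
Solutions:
 g(y) = C1 + C2*y + C3*exp(-y)


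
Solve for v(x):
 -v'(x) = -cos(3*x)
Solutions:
 v(x) = C1 + sin(3*x)/3


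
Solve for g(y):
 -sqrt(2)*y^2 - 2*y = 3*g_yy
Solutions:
 g(y) = C1 + C2*y - sqrt(2)*y^4/36 - y^3/9


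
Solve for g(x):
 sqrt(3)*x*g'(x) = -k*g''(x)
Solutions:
 g(x) = C1 + C2*sqrt(k)*erf(sqrt(2)*3^(1/4)*x*sqrt(1/k)/2)


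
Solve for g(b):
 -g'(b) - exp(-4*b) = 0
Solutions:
 g(b) = C1 + exp(-4*b)/4


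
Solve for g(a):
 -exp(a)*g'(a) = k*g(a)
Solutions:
 g(a) = C1*exp(k*exp(-a))


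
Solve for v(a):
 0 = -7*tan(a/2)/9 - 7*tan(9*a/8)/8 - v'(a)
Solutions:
 v(a) = C1 + 14*log(cos(a/2))/9 + 7*log(cos(9*a/8))/9


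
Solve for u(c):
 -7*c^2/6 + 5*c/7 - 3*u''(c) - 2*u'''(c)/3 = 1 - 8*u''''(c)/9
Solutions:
 u(c) = C1 + C2*c + C3*exp(-3*c/2) + C4*exp(9*c/4) - 7*c^4/216 + 233*c^3/3402 - 3343*c^2/10206


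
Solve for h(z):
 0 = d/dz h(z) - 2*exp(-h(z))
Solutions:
 h(z) = log(C1 + 2*z)


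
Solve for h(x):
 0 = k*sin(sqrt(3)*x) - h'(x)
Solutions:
 h(x) = C1 - sqrt(3)*k*cos(sqrt(3)*x)/3


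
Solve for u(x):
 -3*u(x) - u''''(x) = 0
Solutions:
 u(x) = (C1*sin(sqrt(2)*3^(1/4)*x/2) + C2*cos(sqrt(2)*3^(1/4)*x/2))*exp(-sqrt(2)*3^(1/4)*x/2) + (C3*sin(sqrt(2)*3^(1/4)*x/2) + C4*cos(sqrt(2)*3^(1/4)*x/2))*exp(sqrt(2)*3^(1/4)*x/2)


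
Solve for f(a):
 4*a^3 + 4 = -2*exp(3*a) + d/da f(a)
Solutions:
 f(a) = C1 + a^4 + 4*a + 2*exp(3*a)/3


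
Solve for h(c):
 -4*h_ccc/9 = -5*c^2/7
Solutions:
 h(c) = C1 + C2*c + C3*c^2 + 3*c^5/112


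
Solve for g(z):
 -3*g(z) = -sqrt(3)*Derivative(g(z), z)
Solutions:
 g(z) = C1*exp(sqrt(3)*z)


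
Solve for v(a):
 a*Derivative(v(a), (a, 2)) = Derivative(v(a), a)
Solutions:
 v(a) = C1 + C2*a^2


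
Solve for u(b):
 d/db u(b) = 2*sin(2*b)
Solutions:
 u(b) = C1 - cos(2*b)


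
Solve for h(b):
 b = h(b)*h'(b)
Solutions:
 h(b) = -sqrt(C1 + b^2)
 h(b) = sqrt(C1 + b^2)


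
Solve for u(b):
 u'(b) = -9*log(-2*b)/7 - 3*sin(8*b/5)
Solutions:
 u(b) = C1 - 9*b*log(-b)/7 - 9*b*log(2)/7 + 9*b/7 + 15*cos(8*b/5)/8


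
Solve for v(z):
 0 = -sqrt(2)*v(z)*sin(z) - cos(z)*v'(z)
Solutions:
 v(z) = C1*cos(z)^(sqrt(2))


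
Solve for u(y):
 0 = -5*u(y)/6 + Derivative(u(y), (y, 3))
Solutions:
 u(y) = C3*exp(5^(1/3)*6^(2/3)*y/6) + (C1*sin(2^(2/3)*3^(1/6)*5^(1/3)*y/4) + C2*cos(2^(2/3)*3^(1/6)*5^(1/3)*y/4))*exp(-5^(1/3)*6^(2/3)*y/12)


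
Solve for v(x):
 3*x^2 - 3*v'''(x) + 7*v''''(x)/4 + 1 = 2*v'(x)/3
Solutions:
 v(x) = C1 + C2*exp(x*(-6^(2/3)*(7*sqrt(145) + 97)^(1/3) - 24*6^(1/3)/(7*sqrt(145) + 97)^(1/3) + 24)/42)*sin(2^(1/3)*3^(1/6)*x*(-2^(1/3)*(7*sqrt(145) + 97)^(1/3) + 8*3^(2/3)/(7*sqrt(145) + 97)^(1/3))/14) + C3*exp(x*(-6^(2/3)*(7*sqrt(145) + 97)^(1/3) - 24*6^(1/3)/(7*sqrt(145) + 97)^(1/3) + 24)/42)*cos(2^(1/3)*3^(1/6)*x*(-2^(1/3)*(7*sqrt(145) + 97)^(1/3) + 8*3^(2/3)/(7*sqrt(145) + 97)^(1/3))/14) + C4*exp(x*(24*6^(1/3)/(7*sqrt(145) + 97)^(1/3) + 12 + 6^(2/3)*(7*sqrt(145) + 97)^(1/3))/21) + 3*x^3/2 - 39*x


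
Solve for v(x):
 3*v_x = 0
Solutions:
 v(x) = C1


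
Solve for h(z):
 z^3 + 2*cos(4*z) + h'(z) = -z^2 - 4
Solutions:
 h(z) = C1 - z^4/4 - z^3/3 - 4*z - sin(4*z)/2


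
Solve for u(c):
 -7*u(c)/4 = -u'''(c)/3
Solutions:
 u(c) = C3*exp(42^(1/3)*c/2) + (C1*sin(14^(1/3)*3^(5/6)*c/4) + C2*cos(14^(1/3)*3^(5/6)*c/4))*exp(-42^(1/3)*c/4)


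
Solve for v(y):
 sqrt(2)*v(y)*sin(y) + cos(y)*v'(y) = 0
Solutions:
 v(y) = C1*cos(y)^(sqrt(2))


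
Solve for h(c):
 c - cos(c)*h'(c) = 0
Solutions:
 h(c) = C1 + Integral(c/cos(c), c)


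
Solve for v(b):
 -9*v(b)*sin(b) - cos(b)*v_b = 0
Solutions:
 v(b) = C1*cos(b)^9


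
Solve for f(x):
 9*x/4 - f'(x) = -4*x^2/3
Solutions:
 f(x) = C1 + 4*x^3/9 + 9*x^2/8


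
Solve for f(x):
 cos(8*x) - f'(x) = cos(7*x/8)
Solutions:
 f(x) = C1 - 8*sin(7*x/8)/7 + sin(8*x)/8


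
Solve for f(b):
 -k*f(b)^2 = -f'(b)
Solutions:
 f(b) = -1/(C1 + b*k)


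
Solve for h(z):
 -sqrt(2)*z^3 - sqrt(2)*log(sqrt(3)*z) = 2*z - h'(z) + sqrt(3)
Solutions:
 h(z) = C1 + sqrt(2)*z^4/4 + z^2 + sqrt(2)*z*log(z) - sqrt(2)*z + sqrt(2)*z*log(3)/2 + sqrt(3)*z


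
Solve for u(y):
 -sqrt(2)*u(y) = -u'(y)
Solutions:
 u(y) = C1*exp(sqrt(2)*y)


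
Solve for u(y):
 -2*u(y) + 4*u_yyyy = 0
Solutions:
 u(y) = C1*exp(-2^(3/4)*y/2) + C2*exp(2^(3/4)*y/2) + C3*sin(2^(3/4)*y/2) + C4*cos(2^(3/4)*y/2)


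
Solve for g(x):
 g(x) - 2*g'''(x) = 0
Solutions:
 g(x) = C3*exp(2^(2/3)*x/2) + (C1*sin(2^(2/3)*sqrt(3)*x/4) + C2*cos(2^(2/3)*sqrt(3)*x/4))*exp(-2^(2/3)*x/4)


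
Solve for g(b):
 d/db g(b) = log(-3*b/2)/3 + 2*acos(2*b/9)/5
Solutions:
 g(b) = C1 + b*log(-b)/3 + 2*b*acos(2*b/9)/5 - b/3 - b*log(2)/3 + b*log(3)/3 - sqrt(81 - 4*b^2)/5


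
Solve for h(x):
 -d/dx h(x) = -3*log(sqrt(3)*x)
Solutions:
 h(x) = C1 + 3*x*log(x) - 3*x + 3*x*log(3)/2


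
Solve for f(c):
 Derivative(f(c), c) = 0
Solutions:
 f(c) = C1


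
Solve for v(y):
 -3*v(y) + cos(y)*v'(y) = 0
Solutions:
 v(y) = C1*(sin(y) + 1)^(3/2)/(sin(y) - 1)^(3/2)


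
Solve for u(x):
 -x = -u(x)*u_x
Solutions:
 u(x) = -sqrt(C1 + x^2)
 u(x) = sqrt(C1 + x^2)


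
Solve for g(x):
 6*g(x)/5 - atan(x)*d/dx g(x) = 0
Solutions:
 g(x) = C1*exp(6*Integral(1/atan(x), x)/5)


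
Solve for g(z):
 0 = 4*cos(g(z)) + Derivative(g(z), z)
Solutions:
 g(z) = pi - asin((C1 + exp(8*z))/(C1 - exp(8*z)))
 g(z) = asin((C1 + exp(8*z))/(C1 - exp(8*z)))


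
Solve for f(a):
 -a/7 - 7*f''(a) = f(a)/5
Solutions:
 f(a) = C1*sin(sqrt(35)*a/35) + C2*cos(sqrt(35)*a/35) - 5*a/7


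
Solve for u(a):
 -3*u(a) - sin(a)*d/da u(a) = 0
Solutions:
 u(a) = C1*(cos(a) + 1)^(3/2)/(cos(a) - 1)^(3/2)


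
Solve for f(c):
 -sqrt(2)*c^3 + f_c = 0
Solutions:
 f(c) = C1 + sqrt(2)*c^4/4


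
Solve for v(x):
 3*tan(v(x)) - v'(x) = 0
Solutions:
 v(x) = pi - asin(C1*exp(3*x))
 v(x) = asin(C1*exp(3*x))


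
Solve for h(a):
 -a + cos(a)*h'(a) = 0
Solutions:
 h(a) = C1 + Integral(a/cos(a), a)


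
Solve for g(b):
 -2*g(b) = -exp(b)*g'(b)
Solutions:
 g(b) = C1*exp(-2*exp(-b))


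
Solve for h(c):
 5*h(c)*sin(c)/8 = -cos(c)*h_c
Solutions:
 h(c) = C1*cos(c)^(5/8)


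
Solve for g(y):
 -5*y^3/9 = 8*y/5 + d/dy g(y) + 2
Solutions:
 g(y) = C1 - 5*y^4/36 - 4*y^2/5 - 2*y


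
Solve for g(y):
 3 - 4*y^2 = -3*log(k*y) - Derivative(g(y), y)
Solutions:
 g(y) = C1 + 4*y^3/3 - 3*y*log(k*y)


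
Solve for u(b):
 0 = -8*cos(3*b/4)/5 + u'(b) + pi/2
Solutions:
 u(b) = C1 - pi*b/2 + 32*sin(3*b/4)/15


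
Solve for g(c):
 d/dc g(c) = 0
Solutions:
 g(c) = C1


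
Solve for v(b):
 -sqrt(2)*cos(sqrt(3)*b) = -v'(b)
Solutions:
 v(b) = C1 + sqrt(6)*sin(sqrt(3)*b)/3


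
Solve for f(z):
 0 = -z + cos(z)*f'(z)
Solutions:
 f(z) = C1 + Integral(z/cos(z), z)


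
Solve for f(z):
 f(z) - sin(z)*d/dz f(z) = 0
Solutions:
 f(z) = C1*sqrt(cos(z) - 1)/sqrt(cos(z) + 1)


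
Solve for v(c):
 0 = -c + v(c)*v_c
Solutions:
 v(c) = -sqrt(C1 + c^2)
 v(c) = sqrt(C1 + c^2)


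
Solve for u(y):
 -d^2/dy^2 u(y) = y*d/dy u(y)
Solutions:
 u(y) = C1 + C2*erf(sqrt(2)*y/2)


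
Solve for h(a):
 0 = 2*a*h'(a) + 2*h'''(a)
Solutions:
 h(a) = C1 + Integral(C2*airyai(-a) + C3*airybi(-a), a)


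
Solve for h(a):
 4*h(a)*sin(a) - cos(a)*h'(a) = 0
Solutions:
 h(a) = C1/cos(a)^4


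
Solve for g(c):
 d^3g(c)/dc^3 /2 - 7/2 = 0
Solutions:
 g(c) = C1 + C2*c + C3*c^2 + 7*c^3/6


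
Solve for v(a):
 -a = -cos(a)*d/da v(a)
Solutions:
 v(a) = C1 + Integral(a/cos(a), a)


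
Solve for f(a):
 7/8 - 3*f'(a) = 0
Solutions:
 f(a) = C1 + 7*a/24


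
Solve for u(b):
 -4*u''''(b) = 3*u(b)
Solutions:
 u(b) = (C1*sin(3^(1/4)*b/2) + C2*cos(3^(1/4)*b/2))*exp(-3^(1/4)*b/2) + (C3*sin(3^(1/4)*b/2) + C4*cos(3^(1/4)*b/2))*exp(3^(1/4)*b/2)


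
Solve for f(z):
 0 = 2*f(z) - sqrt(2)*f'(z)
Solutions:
 f(z) = C1*exp(sqrt(2)*z)


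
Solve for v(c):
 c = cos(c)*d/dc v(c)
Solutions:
 v(c) = C1 + Integral(c/cos(c), c)


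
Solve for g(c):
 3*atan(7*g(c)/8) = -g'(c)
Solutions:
 Integral(1/atan(7*_y/8), (_y, g(c))) = C1 - 3*c


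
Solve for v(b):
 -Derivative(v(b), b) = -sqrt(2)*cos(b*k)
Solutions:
 v(b) = C1 + sqrt(2)*sin(b*k)/k


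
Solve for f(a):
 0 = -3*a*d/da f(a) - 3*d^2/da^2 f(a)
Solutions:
 f(a) = C1 + C2*erf(sqrt(2)*a/2)


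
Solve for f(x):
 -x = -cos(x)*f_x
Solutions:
 f(x) = C1 + Integral(x/cos(x), x)


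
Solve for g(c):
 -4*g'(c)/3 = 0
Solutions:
 g(c) = C1


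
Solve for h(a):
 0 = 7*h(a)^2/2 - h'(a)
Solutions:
 h(a) = -2/(C1 + 7*a)


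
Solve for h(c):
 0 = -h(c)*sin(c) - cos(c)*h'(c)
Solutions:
 h(c) = C1*cos(c)


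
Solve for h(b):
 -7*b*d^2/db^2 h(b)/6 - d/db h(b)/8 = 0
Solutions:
 h(b) = C1 + C2*b^(25/28)


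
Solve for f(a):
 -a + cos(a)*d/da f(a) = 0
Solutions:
 f(a) = C1 + Integral(a/cos(a), a)


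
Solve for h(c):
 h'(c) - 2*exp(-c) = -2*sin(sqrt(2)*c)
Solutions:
 h(c) = C1 + sqrt(2)*cos(sqrt(2)*c) - 2*exp(-c)


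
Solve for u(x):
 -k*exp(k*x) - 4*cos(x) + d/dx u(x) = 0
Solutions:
 u(x) = C1 + exp(k*x) + 4*sin(x)


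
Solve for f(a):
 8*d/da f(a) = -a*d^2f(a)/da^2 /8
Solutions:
 f(a) = C1 + C2/a^63


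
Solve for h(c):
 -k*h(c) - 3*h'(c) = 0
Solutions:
 h(c) = C1*exp(-c*k/3)


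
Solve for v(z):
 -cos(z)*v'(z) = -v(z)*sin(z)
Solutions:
 v(z) = C1/cos(z)


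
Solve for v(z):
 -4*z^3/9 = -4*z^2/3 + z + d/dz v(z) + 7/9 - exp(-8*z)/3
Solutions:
 v(z) = C1 - z^4/9 + 4*z^3/9 - z^2/2 - 7*z/9 - exp(-8*z)/24


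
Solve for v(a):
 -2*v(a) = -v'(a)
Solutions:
 v(a) = C1*exp(2*a)


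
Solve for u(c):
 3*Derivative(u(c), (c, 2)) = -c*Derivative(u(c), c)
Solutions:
 u(c) = C1 + C2*erf(sqrt(6)*c/6)


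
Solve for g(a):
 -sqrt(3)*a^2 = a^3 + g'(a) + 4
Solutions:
 g(a) = C1 - a^4/4 - sqrt(3)*a^3/3 - 4*a


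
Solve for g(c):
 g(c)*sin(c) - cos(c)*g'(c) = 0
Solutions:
 g(c) = C1/cos(c)


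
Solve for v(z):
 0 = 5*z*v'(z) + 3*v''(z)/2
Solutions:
 v(z) = C1 + C2*erf(sqrt(15)*z/3)


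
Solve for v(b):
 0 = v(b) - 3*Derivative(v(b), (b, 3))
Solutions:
 v(b) = C3*exp(3^(2/3)*b/3) + (C1*sin(3^(1/6)*b/2) + C2*cos(3^(1/6)*b/2))*exp(-3^(2/3)*b/6)


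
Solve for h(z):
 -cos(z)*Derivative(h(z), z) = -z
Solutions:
 h(z) = C1 + Integral(z/cos(z), z)


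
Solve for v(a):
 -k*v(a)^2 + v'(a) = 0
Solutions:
 v(a) = -1/(C1 + a*k)


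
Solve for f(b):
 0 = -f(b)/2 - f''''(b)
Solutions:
 f(b) = (C1*sin(2^(1/4)*b/2) + C2*cos(2^(1/4)*b/2))*exp(-2^(1/4)*b/2) + (C3*sin(2^(1/4)*b/2) + C4*cos(2^(1/4)*b/2))*exp(2^(1/4)*b/2)


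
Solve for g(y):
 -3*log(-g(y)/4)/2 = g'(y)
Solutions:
 2*Integral(1/(log(-_y) - 2*log(2)), (_y, g(y)))/3 = C1 - y


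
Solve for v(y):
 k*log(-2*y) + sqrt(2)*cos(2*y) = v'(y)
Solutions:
 v(y) = C1 + k*y*(log(-y) - 1) + k*y*log(2) + sqrt(2)*sin(2*y)/2


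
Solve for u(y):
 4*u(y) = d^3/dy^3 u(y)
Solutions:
 u(y) = C3*exp(2^(2/3)*y) + (C1*sin(2^(2/3)*sqrt(3)*y/2) + C2*cos(2^(2/3)*sqrt(3)*y/2))*exp(-2^(2/3)*y/2)


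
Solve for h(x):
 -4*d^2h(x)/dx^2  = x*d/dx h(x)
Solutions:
 h(x) = C1 + C2*erf(sqrt(2)*x/4)


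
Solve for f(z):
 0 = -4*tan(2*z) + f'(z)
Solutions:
 f(z) = C1 - 2*log(cos(2*z))


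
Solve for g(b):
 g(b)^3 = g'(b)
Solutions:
 g(b) = -sqrt(2)*sqrt(-1/(C1 + b))/2
 g(b) = sqrt(2)*sqrt(-1/(C1 + b))/2


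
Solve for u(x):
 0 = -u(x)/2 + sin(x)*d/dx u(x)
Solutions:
 u(x) = C1*(cos(x) - 1)^(1/4)/(cos(x) + 1)^(1/4)


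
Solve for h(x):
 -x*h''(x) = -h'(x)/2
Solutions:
 h(x) = C1 + C2*x^(3/2)


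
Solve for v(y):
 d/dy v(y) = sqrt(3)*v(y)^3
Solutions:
 v(y) = -sqrt(2)*sqrt(-1/(C1 + sqrt(3)*y))/2
 v(y) = sqrt(2)*sqrt(-1/(C1 + sqrt(3)*y))/2


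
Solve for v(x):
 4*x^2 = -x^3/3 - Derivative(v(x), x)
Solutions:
 v(x) = C1 - x^4/12 - 4*x^3/3


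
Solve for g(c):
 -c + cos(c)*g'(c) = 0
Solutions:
 g(c) = C1 + Integral(c/cos(c), c)


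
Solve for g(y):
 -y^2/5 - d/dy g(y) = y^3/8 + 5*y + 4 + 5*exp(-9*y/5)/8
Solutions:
 g(y) = C1 - y^4/32 - y^3/15 - 5*y^2/2 - 4*y + 25*exp(-9*y/5)/72


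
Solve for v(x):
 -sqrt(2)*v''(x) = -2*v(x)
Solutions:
 v(x) = C1*exp(-2^(1/4)*x) + C2*exp(2^(1/4)*x)


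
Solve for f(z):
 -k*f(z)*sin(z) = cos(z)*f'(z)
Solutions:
 f(z) = C1*exp(k*log(cos(z)))


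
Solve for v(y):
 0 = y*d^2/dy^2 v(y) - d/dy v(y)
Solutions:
 v(y) = C1 + C2*y^2


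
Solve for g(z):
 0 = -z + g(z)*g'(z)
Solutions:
 g(z) = -sqrt(C1 + z^2)
 g(z) = sqrt(C1 + z^2)


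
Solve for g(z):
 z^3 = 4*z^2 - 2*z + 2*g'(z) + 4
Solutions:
 g(z) = C1 + z^4/8 - 2*z^3/3 + z^2/2 - 2*z


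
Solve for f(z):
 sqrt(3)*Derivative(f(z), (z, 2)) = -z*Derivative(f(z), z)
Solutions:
 f(z) = C1 + C2*erf(sqrt(2)*3^(3/4)*z/6)


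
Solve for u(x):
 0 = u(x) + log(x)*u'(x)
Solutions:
 u(x) = C1*exp(-li(x))


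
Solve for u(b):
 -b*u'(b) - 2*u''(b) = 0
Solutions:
 u(b) = C1 + C2*erf(b/2)


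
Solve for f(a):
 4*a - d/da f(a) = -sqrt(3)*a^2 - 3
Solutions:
 f(a) = C1 + sqrt(3)*a^3/3 + 2*a^2 + 3*a


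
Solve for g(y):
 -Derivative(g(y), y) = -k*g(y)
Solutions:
 g(y) = C1*exp(k*y)


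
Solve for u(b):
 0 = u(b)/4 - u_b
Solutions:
 u(b) = C1*exp(b/4)


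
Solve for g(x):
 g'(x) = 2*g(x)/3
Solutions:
 g(x) = C1*exp(2*x/3)


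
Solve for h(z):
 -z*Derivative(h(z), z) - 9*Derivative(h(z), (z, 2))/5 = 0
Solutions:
 h(z) = C1 + C2*erf(sqrt(10)*z/6)


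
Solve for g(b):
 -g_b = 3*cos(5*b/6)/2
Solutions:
 g(b) = C1 - 9*sin(5*b/6)/5


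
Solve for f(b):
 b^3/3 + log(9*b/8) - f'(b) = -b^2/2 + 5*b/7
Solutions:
 f(b) = C1 + b^4/12 + b^3/6 - 5*b^2/14 + b*log(b) - b + b*log(9/8)


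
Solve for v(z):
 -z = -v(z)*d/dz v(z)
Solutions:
 v(z) = -sqrt(C1 + z^2)
 v(z) = sqrt(C1 + z^2)


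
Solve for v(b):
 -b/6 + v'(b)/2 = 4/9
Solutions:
 v(b) = C1 + b^2/6 + 8*b/9


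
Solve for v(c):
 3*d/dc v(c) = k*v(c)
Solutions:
 v(c) = C1*exp(c*k/3)


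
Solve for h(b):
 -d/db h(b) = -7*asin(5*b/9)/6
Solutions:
 h(b) = C1 + 7*b*asin(5*b/9)/6 + 7*sqrt(81 - 25*b^2)/30


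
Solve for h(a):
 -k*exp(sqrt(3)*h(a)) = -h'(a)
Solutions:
 h(a) = sqrt(3)*(2*log(-1/(C1 + a*k)) - log(3))/6


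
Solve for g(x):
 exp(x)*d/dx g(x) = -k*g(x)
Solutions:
 g(x) = C1*exp(k*exp(-x))


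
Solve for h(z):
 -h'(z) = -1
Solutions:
 h(z) = C1 + z


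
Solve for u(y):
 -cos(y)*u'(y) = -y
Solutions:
 u(y) = C1 + Integral(y/cos(y), y)


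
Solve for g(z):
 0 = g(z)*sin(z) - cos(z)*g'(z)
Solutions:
 g(z) = C1/cos(z)


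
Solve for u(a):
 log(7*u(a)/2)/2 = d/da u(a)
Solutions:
 2*Integral(1/(-log(_y) - log(7) + log(2)), (_y, u(a))) = C1 - a


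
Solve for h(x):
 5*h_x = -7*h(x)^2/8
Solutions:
 h(x) = 40/(C1 + 7*x)


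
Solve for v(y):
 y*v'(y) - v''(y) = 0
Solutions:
 v(y) = C1 + C2*erfi(sqrt(2)*y/2)


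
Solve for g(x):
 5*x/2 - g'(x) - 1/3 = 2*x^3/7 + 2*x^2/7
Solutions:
 g(x) = C1 - x^4/14 - 2*x^3/21 + 5*x^2/4 - x/3


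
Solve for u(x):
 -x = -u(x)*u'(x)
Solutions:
 u(x) = -sqrt(C1 + x^2)
 u(x) = sqrt(C1 + x^2)


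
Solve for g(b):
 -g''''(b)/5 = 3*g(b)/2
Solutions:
 g(b) = (C1*sin(30^(1/4)*b/2) + C2*cos(30^(1/4)*b/2))*exp(-30^(1/4)*b/2) + (C3*sin(30^(1/4)*b/2) + C4*cos(30^(1/4)*b/2))*exp(30^(1/4)*b/2)


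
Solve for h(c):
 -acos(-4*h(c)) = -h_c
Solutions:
 Integral(1/acos(-4*_y), (_y, h(c))) = C1 + c


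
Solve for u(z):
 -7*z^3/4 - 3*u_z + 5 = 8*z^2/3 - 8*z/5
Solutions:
 u(z) = C1 - 7*z^4/48 - 8*z^3/27 + 4*z^2/15 + 5*z/3


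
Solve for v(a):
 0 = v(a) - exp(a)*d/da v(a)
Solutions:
 v(a) = C1*exp(-exp(-a))


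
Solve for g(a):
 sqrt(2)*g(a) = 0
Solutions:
 g(a) = 0


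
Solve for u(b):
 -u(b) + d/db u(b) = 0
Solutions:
 u(b) = C1*exp(b)


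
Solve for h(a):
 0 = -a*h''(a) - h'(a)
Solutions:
 h(a) = C1 + C2*log(a)


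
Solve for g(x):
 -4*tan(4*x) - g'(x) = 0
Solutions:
 g(x) = C1 + log(cos(4*x))


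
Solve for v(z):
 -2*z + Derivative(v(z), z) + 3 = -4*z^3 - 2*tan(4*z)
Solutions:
 v(z) = C1 - z^4 + z^2 - 3*z + log(cos(4*z))/2


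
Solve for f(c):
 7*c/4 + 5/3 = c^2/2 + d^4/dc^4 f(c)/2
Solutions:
 f(c) = C1 + C2*c + C3*c^2 + C4*c^3 - c^6/360 + 7*c^5/240 + 5*c^4/36


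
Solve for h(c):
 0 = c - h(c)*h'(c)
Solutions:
 h(c) = -sqrt(C1 + c^2)
 h(c) = sqrt(C1 + c^2)


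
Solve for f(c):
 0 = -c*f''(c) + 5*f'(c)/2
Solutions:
 f(c) = C1 + C2*c^(7/2)


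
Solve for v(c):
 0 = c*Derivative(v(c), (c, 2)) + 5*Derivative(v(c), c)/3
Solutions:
 v(c) = C1 + C2/c^(2/3)


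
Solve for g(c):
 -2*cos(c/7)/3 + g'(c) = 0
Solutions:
 g(c) = C1 + 14*sin(c/7)/3


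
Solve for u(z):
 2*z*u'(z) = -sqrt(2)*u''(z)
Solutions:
 u(z) = C1 + C2*erf(2^(3/4)*z/2)


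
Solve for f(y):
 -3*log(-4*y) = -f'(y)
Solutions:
 f(y) = C1 + 3*y*log(-y) + 3*y*(-1 + 2*log(2))


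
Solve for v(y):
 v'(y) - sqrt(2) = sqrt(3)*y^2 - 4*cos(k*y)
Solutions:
 v(y) = C1 + sqrt(3)*y^3/3 + sqrt(2)*y - 4*sin(k*y)/k


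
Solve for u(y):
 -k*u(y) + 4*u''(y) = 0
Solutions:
 u(y) = C1*exp(-sqrt(k)*y/2) + C2*exp(sqrt(k)*y/2)


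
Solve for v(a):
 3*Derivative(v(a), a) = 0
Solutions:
 v(a) = C1


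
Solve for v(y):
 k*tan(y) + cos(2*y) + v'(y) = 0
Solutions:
 v(y) = C1 + k*log(cos(y)) - sin(2*y)/2


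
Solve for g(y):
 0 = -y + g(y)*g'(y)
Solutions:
 g(y) = -sqrt(C1 + y^2)
 g(y) = sqrt(C1 + y^2)


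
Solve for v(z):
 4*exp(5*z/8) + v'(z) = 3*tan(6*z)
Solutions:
 v(z) = C1 - 32*exp(5*z/8)/5 - log(cos(6*z))/2


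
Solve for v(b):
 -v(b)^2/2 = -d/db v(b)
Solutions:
 v(b) = -2/(C1 + b)


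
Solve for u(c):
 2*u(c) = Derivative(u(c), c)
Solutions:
 u(c) = C1*exp(2*c)


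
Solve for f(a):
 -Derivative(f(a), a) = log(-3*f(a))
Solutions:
 Integral(1/(log(-_y) + log(3)), (_y, f(a))) = C1 - a


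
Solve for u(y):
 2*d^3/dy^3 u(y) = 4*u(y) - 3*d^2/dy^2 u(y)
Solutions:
 u(y) = C1*exp(-y*((4*sqrt(3) + 7)^(-1/3) + 2 + (4*sqrt(3) + 7)^(1/3))/4)*sin(sqrt(3)*y*(-(4*sqrt(3) + 7)^(1/3) + (4*sqrt(3) + 7)^(-1/3))/4) + C2*exp(-y*((4*sqrt(3) + 7)^(-1/3) + 2 + (4*sqrt(3) + 7)^(1/3))/4)*cos(sqrt(3)*y*(-(4*sqrt(3) + 7)^(1/3) + (4*sqrt(3) + 7)^(-1/3))/4) + C3*exp(y*(-1 + (4*sqrt(3) + 7)^(-1/3) + (4*sqrt(3) + 7)^(1/3))/2)


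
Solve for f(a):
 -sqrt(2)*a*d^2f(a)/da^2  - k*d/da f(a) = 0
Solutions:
 f(a) = C1 + a^(-sqrt(2)*re(k)/2 + 1)*(C2*sin(sqrt(2)*log(a)*Abs(im(k))/2) + C3*cos(sqrt(2)*log(a)*im(k)/2))


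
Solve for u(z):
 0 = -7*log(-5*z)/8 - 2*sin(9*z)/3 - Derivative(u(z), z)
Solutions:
 u(z) = C1 - 7*z*log(-z)/8 - 7*z*log(5)/8 + 7*z/8 + 2*cos(9*z)/27


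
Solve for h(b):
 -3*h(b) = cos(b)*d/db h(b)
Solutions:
 h(b) = C1*(sin(b) - 1)^(3/2)/(sin(b) + 1)^(3/2)


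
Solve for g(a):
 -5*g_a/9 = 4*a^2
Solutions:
 g(a) = C1 - 12*a^3/5


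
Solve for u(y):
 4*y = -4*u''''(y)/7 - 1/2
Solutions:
 u(y) = C1 + C2*y + C3*y^2 + C4*y^3 - 7*y^5/120 - 7*y^4/192


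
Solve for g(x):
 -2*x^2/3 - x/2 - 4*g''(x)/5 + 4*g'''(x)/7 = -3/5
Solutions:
 g(x) = C1 + C2*x + C3*exp(7*x/5) - 5*x^4/72 - 305*x^3/1008 - 643*x^2/2352


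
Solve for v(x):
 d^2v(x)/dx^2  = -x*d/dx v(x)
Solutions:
 v(x) = C1 + C2*erf(sqrt(2)*x/2)


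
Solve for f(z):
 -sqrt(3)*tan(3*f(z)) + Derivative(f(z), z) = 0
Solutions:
 f(z) = -asin(C1*exp(3*sqrt(3)*z))/3 + pi/3
 f(z) = asin(C1*exp(3*sqrt(3)*z))/3


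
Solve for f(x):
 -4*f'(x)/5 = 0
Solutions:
 f(x) = C1


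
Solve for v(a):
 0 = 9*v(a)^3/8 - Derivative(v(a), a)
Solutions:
 v(a) = -2*sqrt(-1/(C1 + 9*a))
 v(a) = 2*sqrt(-1/(C1 + 9*a))


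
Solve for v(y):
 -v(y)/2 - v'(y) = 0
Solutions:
 v(y) = C1*exp(-y/2)


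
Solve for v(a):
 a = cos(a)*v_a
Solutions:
 v(a) = C1 + Integral(a/cos(a), a)


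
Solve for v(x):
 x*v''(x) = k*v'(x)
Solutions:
 v(x) = C1 + x^(re(k) + 1)*(C2*sin(log(x)*Abs(im(k))) + C3*cos(log(x)*im(k)))


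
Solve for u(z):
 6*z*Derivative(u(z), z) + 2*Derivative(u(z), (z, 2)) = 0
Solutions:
 u(z) = C1 + C2*erf(sqrt(6)*z/2)


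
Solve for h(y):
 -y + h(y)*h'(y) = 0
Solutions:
 h(y) = -sqrt(C1 + y^2)
 h(y) = sqrt(C1 + y^2)


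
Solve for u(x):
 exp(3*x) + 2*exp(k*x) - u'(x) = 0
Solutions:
 u(x) = C1 + exp(3*x)/3 + 2*exp(k*x)/k


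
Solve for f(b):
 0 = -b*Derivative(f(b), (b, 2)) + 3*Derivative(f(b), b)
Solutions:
 f(b) = C1 + C2*b^4


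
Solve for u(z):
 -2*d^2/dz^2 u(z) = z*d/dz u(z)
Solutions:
 u(z) = C1 + C2*erf(z/2)


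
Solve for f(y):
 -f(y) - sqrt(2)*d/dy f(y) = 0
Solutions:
 f(y) = C1*exp(-sqrt(2)*y/2)


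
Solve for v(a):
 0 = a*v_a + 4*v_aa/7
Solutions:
 v(a) = C1 + C2*erf(sqrt(14)*a/4)


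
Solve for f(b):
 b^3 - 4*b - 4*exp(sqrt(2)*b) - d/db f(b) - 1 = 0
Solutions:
 f(b) = C1 + b^4/4 - 2*b^2 - b - 2*sqrt(2)*exp(sqrt(2)*b)


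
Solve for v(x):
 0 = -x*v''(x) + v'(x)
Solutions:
 v(x) = C1 + C2*x^2


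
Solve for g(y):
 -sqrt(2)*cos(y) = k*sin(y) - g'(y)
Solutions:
 g(y) = C1 - k*cos(y) + sqrt(2)*sin(y)


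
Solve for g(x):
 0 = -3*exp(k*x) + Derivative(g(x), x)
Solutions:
 g(x) = C1 + 3*exp(k*x)/k


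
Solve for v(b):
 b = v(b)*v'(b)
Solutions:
 v(b) = -sqrt(C1 + b^2)
 v(b) = sqrt(C1 + b^2)


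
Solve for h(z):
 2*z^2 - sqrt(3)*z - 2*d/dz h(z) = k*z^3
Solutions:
 h(z) = C1 - k*z^4/8 + z^3/3 - sqrt(3)*z^2/4


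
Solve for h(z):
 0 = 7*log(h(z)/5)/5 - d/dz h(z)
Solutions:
 5*Integral(1/(-log(_y) + log(5)), (_y, h(z)))/7 = C1 - z


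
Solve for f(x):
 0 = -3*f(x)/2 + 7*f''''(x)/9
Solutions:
 f(x) = C1*exp(-42^(3/4)*x/14) + C2*exp(42^(3/4)*x/14) + C3*sin(42^(3/4)*x/14) + C4*cos(42^(3/4)*x/14)


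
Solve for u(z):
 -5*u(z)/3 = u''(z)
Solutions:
 u(z) = C1*sin(sqrt(15)*z/3) + C2*cos(sqrt(15)*z/3)


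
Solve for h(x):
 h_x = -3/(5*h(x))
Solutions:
 h(x) = -sqrt(C1 - 30*x)/5
 h(x) = sqrt(C1 - 30*x)/5


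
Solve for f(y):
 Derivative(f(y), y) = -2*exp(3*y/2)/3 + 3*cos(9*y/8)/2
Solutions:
 f(y) = C1 - 4*exp(3*y/2)/9 + 4*sin(9*y/8)/3


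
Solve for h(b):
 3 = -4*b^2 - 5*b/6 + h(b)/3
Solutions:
 h(b) = 12*b^2 + 5*b/2 + 9


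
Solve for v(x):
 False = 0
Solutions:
 v(x) = C1 + zoo*x + 5*log(cos(x))/8


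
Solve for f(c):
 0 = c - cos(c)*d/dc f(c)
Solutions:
 f(c) = C1 + Integral(c/cos(c), c)


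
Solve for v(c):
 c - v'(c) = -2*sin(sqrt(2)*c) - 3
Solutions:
 v(c) = C1 + c^2/2 + 3*c - sqrt(2)*cos(sqrt(2)*c)


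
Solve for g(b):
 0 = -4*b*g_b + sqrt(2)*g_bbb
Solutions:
 g(b) = C1 + Integral(C2*airyai(sqrt(2)*b) + C3*airybi(sqrt(2)*b), b)


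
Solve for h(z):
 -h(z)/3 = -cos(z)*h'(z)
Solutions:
 h(z) = C1*(sin(z) + 1)^(1/6)/(sin(z) - 1)^(1/6)


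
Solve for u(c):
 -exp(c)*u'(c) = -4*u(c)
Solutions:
 u(c) = C1*exp(-4*exp(-c))


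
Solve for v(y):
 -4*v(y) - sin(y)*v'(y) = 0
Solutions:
 v(y) = C1*(cos(y)^2 + 2*cos(y) + 1)/(cos(y)^2 - 2*cos(y) + 1)


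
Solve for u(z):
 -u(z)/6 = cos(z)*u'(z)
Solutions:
 u(z) = C1*(sin(z) - 1)^(1/12)/(sin(z) + 1)^(1/12)


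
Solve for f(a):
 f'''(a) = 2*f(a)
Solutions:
 f(a) = C3*exp(2^(1/3)*a) + (C1*sin(2^(1/3)*sqrt(3)*a/2) + C2*cos(2^(1/3)*sqrt(3)*a/2))*exp(-2^(1/3)*a/2)


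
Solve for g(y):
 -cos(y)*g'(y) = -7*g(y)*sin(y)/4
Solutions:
 g(y) = C1/cos(y)^(7/4)


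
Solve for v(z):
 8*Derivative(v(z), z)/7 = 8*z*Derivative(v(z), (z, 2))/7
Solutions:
 v(z) = C1 + C2*z^2


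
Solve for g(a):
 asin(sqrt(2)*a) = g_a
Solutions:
 g(a) = C1 + a*asin(sqrt(2)*a) + sqrt(2)*sqrt(1 - 2*a^2)/2


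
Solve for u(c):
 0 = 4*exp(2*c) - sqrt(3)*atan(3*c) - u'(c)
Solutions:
 u(c) = C1 - sqrt(3)*(c*atan(3*c) - log(9*c^2 + 1)/6) + 2*exp(2*c)


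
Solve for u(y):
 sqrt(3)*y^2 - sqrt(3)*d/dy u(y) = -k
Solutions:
 u(y) = C1 + sqrt(3)*k*y/3 + y^3/3


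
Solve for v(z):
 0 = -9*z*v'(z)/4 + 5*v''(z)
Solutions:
 v(z) = C1 + C2*erfi(3*sqrt(10)*z/20)


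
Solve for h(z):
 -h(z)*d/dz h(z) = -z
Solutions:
 h(z) = -sqrt(C1 + z^2)
 h(z) = sqrt(C1 + z^2)


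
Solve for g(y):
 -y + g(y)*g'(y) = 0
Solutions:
 g(y) = -sqrt(C1 + y^2)
 g(y) = sqrt(C1 + y^2)


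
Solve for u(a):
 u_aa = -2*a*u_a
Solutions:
 u(a) = C1 + C2*erf(a)


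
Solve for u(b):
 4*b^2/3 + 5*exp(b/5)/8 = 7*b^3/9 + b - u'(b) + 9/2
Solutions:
 u(b) = C1 + 7*b^4/36 - 4*b^3/9 + b^2/2 + 9*b/2 - 25*exp(b/5)/8


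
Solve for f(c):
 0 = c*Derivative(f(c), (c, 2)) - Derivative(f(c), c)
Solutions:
 f(c) = C1 + C2*c^2


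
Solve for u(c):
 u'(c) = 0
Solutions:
 u(c) = C1


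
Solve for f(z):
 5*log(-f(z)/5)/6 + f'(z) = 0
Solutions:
 6*Integral(1/(log(-_y) - log(5)), (_y, f(z)))/5 = C1 - z


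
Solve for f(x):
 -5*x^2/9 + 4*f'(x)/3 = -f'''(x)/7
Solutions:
 f(x) = C1 + C2*sin(2*sqrt(21)*x/3) + C3*cos(2*sqrt(21)*x/3) + 5*x^3/36 - 5*x/56


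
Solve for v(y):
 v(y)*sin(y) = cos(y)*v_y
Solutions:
 v(y) = C1/cos(y)


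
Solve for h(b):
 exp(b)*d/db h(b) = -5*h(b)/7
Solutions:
 h(b) = C1*exp(5*exp(-b)/7)


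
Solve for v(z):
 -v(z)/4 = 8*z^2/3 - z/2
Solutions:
 v(z) = 2*z*(3 - 16*z)/3


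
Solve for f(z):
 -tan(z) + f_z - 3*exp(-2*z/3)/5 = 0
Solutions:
 f(z) = C1 + log(tan(z)^2 + 1)/2 - 9*exp(-2*z/3)/10


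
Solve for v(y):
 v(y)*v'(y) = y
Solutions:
 v(y) = -sqrt(C1 + y^2)
 v(y) = sqrt(C1 + y^2)


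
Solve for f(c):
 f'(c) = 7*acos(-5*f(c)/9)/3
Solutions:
 Integral(1/acos(-5*_y/9), (_y, f(c))) = C1 + 7*c/3


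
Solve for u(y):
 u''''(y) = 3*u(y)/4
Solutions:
 u(y) = C1*exp(-sqrt(2)*3^(1/4)*y/2) + C2*exp(sqrt(2)*3^(1/4)*y/2) + C3*sin(sqrt(2)*3^(1/4)*y/2) + C4*cos(sqrt(2)*3^(1/4)*y/2)


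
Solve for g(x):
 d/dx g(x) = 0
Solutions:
 g(x) = C1


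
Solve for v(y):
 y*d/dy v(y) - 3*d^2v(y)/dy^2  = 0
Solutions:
 v(y) = C1 + C2*erfi(sqrt(6)*y/6)


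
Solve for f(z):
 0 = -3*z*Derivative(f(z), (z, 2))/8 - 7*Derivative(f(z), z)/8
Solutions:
 f(z) = C1 + C2/z^(4/3)


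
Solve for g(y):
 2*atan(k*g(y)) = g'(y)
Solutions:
 Integral(1/atan(_y*k), (_y, g(y))) = C1 + 2*y


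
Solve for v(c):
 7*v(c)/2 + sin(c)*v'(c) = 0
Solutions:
 v(c) = C1*(cos(c) + 1)^(7/4)/(cos(c) - 1)^(7/4)


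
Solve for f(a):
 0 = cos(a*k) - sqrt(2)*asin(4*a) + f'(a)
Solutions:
 f(a) = C1 + sqrt(2)*(a*asin(4*a) + sqrt(1 - 16*a^2)/4) - Piecewise((sin(a*k)/k, Ne(k, 0)), (a, True))


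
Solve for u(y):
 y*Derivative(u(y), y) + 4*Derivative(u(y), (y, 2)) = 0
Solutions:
 u(y) = C1 + C2*erf(sqrt(2)*y/4)


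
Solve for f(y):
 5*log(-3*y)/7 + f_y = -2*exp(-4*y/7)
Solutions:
 f(y) = C1 - 5*y*log(-y)/7 + 5*y*(1 - log(3))/7 + 7*exp(-4*y/7)/2


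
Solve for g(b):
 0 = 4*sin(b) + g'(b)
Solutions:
 g(b) = C1 + 4*cos(b)


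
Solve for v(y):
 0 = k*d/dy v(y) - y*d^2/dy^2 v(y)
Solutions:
 v(y) = C1 + y^(re(k) + 1)*(C2*sin(log(y)*Abs(im(k))) + C3*cos(log(y)*im(k)))


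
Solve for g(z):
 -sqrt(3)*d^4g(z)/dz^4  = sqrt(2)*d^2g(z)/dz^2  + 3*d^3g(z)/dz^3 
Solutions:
 g(z) = C1 + C2*z + (C3*sin(sqrt(3)*z*sqrt(-9 + 4*sqrt(6))/6) + C4*cos(sqrt(3)*z*sqrt(-9 + 4*sqrt(6))/6))*exp(-sqrt(3)*z/2)


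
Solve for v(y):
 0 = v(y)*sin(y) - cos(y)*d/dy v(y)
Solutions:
 v(y) = C1/cos(y)


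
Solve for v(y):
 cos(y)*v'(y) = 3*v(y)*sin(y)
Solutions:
 v(y) = C1/cos(y)^3


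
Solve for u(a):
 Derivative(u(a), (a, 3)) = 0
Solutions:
 u(a) = C1 + C2*a + C3*a^2


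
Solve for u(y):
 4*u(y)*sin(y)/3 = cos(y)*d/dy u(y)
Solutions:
 u(y) = C1/cos(y)^(4/3)


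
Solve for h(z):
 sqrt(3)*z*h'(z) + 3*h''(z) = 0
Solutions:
 h(z) = C1 + C2*erf(sqrt(2)*3^(3/4)*z/6)


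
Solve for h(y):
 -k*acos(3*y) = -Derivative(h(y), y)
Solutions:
 h(y) = C1 + k*(y*acos(3*y) - sqrt(1 - 9*y^2)/3)


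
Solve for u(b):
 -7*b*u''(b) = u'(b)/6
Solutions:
 u(b) = C1 + C2*b^(41/42)


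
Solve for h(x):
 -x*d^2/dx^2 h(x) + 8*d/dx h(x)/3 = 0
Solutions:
 h(x) = C1 + C2*x^(11/3)


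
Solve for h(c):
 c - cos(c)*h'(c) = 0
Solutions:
 h(c) = C1 + Integral(c/cos(c), c)


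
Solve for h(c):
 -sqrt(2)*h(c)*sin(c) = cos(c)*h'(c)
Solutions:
 h(c) = C1*cos(c)^(sqrt(2))


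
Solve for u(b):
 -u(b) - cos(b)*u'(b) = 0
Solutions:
 u(b) = C1*sqrt(sin(b) - 1)/sqrt(sin(b) + 1)


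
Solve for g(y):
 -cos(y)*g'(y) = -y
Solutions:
 g(y) = C1 + Integral(y/cos(y), y)


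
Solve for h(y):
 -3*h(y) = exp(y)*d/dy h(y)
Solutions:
 h(y) = C1*exp(3*exp(-y))


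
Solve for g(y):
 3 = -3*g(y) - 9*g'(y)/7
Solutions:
 g(y) = C1*exp(-7*y/3) - 1


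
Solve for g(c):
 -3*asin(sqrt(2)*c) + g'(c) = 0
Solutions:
 g(c) = C1 + 3*c*asin(sqrt(2)*c) + 3*sqrt(2)*sqrt(1 - 2*c^2)/2


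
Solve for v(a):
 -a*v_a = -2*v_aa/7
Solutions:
 v(a) = C1 + C2*erfi(sqrt(7)*a/2)


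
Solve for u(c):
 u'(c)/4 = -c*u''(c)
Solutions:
 u(c) = C1 + C2*c^(3/4)


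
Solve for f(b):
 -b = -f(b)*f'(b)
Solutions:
 f(b) = -sqrt(C1 + b^2)
 f(b) = sqrt(C1 + b^2)


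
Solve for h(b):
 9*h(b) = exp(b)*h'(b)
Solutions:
 h(b) = C1*exp(-9*exp(-b))


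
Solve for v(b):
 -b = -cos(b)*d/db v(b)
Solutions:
 v(b) = C1 + Integral(b/cos(b), b)


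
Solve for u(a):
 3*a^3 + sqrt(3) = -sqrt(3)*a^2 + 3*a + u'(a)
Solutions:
 u(a) = C1 + 3*a^4/4 + sqrt(3)*a^3/3 - 3*a^2/2 + sqrt(3)*a


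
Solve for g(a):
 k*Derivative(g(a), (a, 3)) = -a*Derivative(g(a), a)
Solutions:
 g(a) = C1 + Integral(C2*airyai(a*(-1/k)^(1/3)) + C3*airybi(a*(-1/k)^(1/3)), a)


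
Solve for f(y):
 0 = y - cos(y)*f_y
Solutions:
 f(y) = C1 + Integral(y/cos(y), y)


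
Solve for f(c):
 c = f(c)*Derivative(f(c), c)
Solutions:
 f(c) = -sqrt(C1 + c^2)
 f(c) = sqrt(C1 + c^2)


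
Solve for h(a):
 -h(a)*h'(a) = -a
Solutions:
 h(a) = -sqrt(C1 + a^2)
 h(a) = sqrt(C1 + a^2)


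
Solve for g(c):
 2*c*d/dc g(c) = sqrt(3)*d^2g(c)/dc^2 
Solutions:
 g(c) = C1 + C2*erfi(3^(3/4)*c/3)


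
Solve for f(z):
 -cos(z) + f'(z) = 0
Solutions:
 f(z) = C1 + sin(z)


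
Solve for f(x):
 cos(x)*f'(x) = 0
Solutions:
 f(x) = C1


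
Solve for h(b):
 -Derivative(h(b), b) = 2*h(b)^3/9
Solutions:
 h(b) = -3*sqrt(2)*sqrt(-1/(C1 - 2*b))/2
 h(b) = 3*sqrt(2)*sqrt(-1/(C1 - 2*b))/2


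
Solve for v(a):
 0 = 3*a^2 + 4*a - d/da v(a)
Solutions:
 v(a) = C1 + a^3 + 2*a^2


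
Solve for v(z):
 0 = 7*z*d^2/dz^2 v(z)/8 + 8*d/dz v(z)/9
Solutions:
 v(z) = C1 + C2/z^(1/63)


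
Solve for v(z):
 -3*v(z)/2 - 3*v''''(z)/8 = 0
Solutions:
 v(z) = (C1*sin(z) + C2*cos(z))*exp(-z) + (C3*sin(z) + C4*cos(z))*exp(z)


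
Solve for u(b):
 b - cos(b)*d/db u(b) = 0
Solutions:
 u(b) = C1 + Integral(b/cos(b), b)


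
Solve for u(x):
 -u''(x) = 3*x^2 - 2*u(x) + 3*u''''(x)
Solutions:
 u(x) = C1*exp(-sqrt(6)*x/3) + C2*exp(sqrt(6)*x/3) + C3*sin(x) + C4*cos(x) + 3*x^2/2 + 3/2


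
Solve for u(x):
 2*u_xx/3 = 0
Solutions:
 u(x) = C1 + C2*x


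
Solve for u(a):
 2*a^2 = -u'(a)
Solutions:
 u(a) = C1 - 2*a^3/3


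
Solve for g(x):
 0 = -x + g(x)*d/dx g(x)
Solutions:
 g(x) = -sqrt(C1 + x^2)
 g(x) = sqrt(C1 + x^2)


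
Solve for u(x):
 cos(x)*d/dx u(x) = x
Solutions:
 u(x) = C1 + Integral(x/cos(x), x)


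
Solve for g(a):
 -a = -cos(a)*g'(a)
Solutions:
 g(a) = C1 + Integral(a/cos(a), a)


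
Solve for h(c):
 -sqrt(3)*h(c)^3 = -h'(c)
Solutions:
 h(c) = -sqrt(2)*sqrt(-1/(C1 + sqrt(3)*c))/2
 h(c) = sqrt(2)*sqrt(-1/(C1 + sqrt(3)*c))/2


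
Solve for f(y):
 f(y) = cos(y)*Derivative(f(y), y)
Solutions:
 f(y) = C1*sqrt(sin(y) + 1)/sqrt(sin(y) - 1)


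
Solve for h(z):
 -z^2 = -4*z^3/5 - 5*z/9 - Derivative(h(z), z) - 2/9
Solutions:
 h(z) = C1 - z^4/5 + z^3/3 - 5*z^2/18 - 2*z/9


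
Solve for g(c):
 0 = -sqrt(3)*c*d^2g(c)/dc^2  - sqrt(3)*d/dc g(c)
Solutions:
 g(c) = C1 + C2*log(c)


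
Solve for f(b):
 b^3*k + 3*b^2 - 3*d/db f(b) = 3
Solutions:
 f(b) = C1 + b^4*k/12 + b^3/3 - b


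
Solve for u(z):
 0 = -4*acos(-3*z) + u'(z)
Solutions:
 u(z) = C1 + 4*z*acos(-3*z) + 4*sqrt(1 - 9*z^2)/3


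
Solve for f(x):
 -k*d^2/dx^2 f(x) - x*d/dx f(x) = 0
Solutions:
 f(x) = C1 + C2*sqrt(k)*erf(sqrt(2)*x*sqrt(1/k)/2)


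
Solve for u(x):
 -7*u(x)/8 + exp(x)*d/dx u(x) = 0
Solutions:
 u(x) = C1*exp(-7*exp(-x)/8)


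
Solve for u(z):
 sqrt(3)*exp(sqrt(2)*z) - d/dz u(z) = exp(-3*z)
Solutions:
 u(z) = C1 + sqrt(6)*exp(sqrt(2)*z)/2 + exp(-3*z)/3


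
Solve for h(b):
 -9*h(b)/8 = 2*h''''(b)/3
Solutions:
 h(b) = (C1*sin(sqrt(2)*3^(3/4)*b/4) + C2*cos(sqrt(2)*3^(3/4)*b/4))*exp(-sqrt(2)*3^(3/4)*b/4) + (C3*sin(sqrt(2)*3^(3/4)*b/4) + C4*cos(sqrt(2)*3^(3/4)*b/4))*exp(sqrt(2)*3^(3/4)*b/4)


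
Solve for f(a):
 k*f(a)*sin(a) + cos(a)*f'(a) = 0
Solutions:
 f(a) = C1*exp(k*log(cos(a)))


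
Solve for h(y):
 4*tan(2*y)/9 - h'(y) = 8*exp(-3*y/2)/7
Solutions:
 h(y) = C1 + log(tan(2*y)^2 + 1)/9 + 16*exp(-3*y/2)/21


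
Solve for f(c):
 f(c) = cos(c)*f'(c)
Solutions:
 f(c) = C1*sqrt(sin(c) + 1)/sqrt(sin(c) - 1)


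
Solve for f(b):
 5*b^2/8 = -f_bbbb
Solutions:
 f(b) = C1 + C2*b + C3*b^2 + C4*b^3 - b^6/576


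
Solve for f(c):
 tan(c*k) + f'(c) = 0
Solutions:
 f(c) = C1 - Piecewise((-log(cos(c*k))/k, Ne(k, 0)), (0, True))


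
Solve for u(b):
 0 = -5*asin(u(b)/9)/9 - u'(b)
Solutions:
 Integral(1/asin(_y/9), (_y, u(b))) = C1 - 5*b/9


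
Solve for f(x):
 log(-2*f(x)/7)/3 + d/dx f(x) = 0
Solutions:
 3*Integral(1/(log(-_y) - log(7) + log(2)), (_y, f(x))) = C1 - x


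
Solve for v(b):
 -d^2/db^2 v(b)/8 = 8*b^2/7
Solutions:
 v(b) = C1 + C2*b - 16*b^4/21


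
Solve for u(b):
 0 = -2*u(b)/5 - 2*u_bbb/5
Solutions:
 u(b) = C3*exp(-b) + (C1*sin(sqrt(3)*b/2) + C2*cos(sqrt(3)*b/2))*exp(b/2)


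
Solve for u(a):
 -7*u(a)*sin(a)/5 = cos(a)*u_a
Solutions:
 u(a) = C1*cos(a)^(7/5)


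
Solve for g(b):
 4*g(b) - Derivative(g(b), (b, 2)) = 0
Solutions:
 g(b) = C1*exp(-2*b) + C2*exp(2*b)


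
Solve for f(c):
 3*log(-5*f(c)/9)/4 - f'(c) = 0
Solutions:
 -4*Integral(1/(log(-_y) - 2*log(3) + log(5)), (_y, f(c)))/3 = C1 - c


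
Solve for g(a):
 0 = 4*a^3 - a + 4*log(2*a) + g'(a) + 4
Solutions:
 g(a) = C1 - a^4 + a^2/2 - 4*a*log(a) - a*log(16)


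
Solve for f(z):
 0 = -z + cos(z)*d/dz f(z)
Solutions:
 f(z) = C1 + Integral(z/cos(z), z)


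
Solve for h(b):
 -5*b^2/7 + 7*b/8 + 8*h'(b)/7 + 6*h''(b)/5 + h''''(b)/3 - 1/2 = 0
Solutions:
 h(b) = C1 + C2*exp(b*(-7*175^(1/3)*6^(2/3)/(50 + sqrt(3970))^(1/3) + 1470^(1/3)*(50 + sqrt(3970))^(1/3))/70)*sin(3^(1/6)*b*(21*175^(1/3)*2^(2/3)/(50 + sqrt(3970))^(1/3) + 3^(2/3)*490^(1/3)*(50 + sqrt(3970))^(1/3))/70) + C3*exp(b*(-7*175^(1/3)*6^(2/3)/(50 + sqrt(3970))^(1/3) + 1470^(1/3)*(50 + sqrt(3970))^(1/3))/70)*cos(3^(1/6)*b*(21*175^(1/3)*2^(2/3)/(50 + sqrt(3970))^(1/3) + 3^(2/3)*490^(1/3)*(50 + sqrt(3970))^(1/3))/70) + C4*exp(-b*(-7*175^(1/3)*6^(2/3)/(50 + sqrt(3970))^(1/3) + 1470^(1/3)*(50 + sqrt(3970))^(1/3))/35) + 5*b^3/24 - 133*b^2/128 + 3353*b/1280
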